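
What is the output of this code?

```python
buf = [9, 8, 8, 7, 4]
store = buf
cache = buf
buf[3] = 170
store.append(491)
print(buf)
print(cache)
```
[9, 8, 8, 170, 4, 491]
[9, 8, 8, 170, 4, 491]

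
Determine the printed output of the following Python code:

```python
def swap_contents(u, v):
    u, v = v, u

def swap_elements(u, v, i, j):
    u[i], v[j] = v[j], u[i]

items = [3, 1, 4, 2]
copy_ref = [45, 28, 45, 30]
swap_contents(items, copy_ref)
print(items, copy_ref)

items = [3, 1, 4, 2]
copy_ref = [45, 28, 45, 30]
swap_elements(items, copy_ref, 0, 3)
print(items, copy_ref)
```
[3, 1, 4, 2] [45, 28, 45, 30]
[30, 1, 4, 2] [45, 28, 45, 3]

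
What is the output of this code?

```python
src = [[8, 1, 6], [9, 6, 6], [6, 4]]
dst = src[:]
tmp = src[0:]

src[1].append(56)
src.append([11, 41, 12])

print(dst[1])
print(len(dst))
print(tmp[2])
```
[9, 6, 6, 56]
3
[6, 4]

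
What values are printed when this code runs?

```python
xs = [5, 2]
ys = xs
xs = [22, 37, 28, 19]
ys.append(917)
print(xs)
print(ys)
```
[22, 37, 28, 19]
[5, 2, 917]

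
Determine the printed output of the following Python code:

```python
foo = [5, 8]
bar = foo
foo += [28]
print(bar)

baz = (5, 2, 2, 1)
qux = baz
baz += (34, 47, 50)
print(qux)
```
[5, 8, 28]
(5, 2, 2, 1)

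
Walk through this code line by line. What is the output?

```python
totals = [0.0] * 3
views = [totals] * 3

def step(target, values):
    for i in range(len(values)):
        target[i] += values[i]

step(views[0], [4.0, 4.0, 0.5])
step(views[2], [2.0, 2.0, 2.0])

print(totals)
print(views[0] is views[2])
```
[6.0, 6.0, 2.5]
True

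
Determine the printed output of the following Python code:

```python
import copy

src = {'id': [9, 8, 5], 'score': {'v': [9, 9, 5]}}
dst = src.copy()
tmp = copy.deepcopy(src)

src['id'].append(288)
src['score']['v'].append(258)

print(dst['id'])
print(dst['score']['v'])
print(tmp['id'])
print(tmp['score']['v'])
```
[9, 8, 5, 288]
[9, 9, 5, 258]
[9, 8, 5]
[9, 9, 5]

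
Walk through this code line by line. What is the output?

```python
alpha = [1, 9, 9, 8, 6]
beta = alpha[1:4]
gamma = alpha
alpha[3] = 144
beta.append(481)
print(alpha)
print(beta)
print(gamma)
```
[1, 9, 9, 144, 6]
[9, 9, 8, 481]
[1, 9, 9, 144, 6]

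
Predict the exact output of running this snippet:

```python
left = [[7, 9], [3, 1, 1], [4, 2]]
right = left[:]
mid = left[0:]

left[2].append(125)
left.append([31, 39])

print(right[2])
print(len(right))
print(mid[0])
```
[4, 2, 125]
3
[7, 9]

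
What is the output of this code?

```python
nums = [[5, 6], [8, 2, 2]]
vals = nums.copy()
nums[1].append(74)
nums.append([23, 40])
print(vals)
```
[[5, 6], [8, 2, 2, 74]]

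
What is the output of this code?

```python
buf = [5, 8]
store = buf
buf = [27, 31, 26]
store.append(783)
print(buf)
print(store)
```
[27, 31, 26]
[5, 8, 783]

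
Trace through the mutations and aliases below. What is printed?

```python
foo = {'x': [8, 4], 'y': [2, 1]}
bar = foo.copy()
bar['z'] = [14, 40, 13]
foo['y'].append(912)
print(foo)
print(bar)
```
{'x': [8, 4], 'y': [2, 1, 912]}
{'x': [8, 4], 'y': [2, 1, 912], 'z': [14, 40, 13]}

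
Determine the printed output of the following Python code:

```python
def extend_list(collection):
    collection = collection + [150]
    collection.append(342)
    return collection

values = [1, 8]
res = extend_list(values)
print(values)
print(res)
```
[1, 8]
[1, 8, 150, 342]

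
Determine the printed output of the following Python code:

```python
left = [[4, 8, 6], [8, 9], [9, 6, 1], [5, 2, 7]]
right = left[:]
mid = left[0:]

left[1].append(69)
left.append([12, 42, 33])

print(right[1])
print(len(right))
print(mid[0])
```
[8, 9, 69]
4
[4, 8, 6]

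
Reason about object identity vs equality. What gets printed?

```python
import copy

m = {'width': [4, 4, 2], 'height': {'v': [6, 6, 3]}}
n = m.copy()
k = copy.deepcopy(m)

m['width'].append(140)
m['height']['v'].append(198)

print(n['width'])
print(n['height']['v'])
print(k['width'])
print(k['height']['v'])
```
[4, 4, 2, 140]
[6, 6, 3, 198]
[4, 4, 2]
[6, 6, 3]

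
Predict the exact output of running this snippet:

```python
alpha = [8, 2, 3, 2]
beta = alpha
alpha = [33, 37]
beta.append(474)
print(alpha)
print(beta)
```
[33, 37]
[8, 2, 3, 2, 474]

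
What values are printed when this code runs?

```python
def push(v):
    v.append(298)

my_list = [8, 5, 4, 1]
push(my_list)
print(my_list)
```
[8, 5, 4, 1, 298]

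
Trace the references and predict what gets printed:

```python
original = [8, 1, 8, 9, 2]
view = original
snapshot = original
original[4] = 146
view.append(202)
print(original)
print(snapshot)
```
[8, 1, 8, 9, 146, 202]
[8, 1, 8, 9, 146, 202]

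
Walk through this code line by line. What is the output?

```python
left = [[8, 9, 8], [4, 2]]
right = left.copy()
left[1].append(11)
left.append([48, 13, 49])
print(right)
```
[[8, 9, 8], [4, 2, 11]]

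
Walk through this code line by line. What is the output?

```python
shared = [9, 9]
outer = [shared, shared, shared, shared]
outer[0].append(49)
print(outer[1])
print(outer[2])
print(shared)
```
[9, 9, 49]
[9, 9, 49]
[9, 9, 49]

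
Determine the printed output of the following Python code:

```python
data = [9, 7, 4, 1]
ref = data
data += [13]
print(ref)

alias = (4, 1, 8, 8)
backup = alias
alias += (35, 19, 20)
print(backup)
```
[9, 7, 4, 1, 13]
(4, 1, 8, 8)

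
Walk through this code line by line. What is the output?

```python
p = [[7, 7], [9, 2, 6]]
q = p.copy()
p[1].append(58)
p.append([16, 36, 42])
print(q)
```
[[7, 7], [9, 2, 6, 58]]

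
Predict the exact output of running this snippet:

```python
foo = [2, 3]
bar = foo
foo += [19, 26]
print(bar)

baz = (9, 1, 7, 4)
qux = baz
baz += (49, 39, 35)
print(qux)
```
[2, 3, 19, 26]
(9, 1, 7, 4)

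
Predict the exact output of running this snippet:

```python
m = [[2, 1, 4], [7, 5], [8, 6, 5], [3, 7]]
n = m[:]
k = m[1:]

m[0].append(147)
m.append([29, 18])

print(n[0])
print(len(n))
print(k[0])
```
[2, 1, 4, 147]
4
[7, 5]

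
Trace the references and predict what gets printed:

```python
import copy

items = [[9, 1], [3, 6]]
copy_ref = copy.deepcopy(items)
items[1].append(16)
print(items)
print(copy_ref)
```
[[9, 1], [3, 6, 16]]
[[9, 1], [3, 6]]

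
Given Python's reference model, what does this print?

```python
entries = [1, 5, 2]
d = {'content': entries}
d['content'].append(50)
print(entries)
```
[1, 5, 2, 50]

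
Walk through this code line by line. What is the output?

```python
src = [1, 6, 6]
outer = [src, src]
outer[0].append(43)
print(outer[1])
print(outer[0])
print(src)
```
[1, 6, 6, 43]
[1, 6, 6, 43]
[1, 6, 6, 43]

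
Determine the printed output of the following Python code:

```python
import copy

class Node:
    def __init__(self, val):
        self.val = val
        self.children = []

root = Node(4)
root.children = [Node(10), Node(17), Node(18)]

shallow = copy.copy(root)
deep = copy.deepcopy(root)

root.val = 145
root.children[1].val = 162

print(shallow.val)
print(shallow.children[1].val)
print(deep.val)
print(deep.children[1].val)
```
4
162
4
17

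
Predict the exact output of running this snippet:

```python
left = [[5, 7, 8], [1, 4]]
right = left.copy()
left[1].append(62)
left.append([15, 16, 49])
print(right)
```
[[5, 7, 8], [1, 4, 62]]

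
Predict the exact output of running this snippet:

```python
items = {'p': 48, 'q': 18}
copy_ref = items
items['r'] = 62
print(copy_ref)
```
{'p': 48, 'q': 18, 'r': 62}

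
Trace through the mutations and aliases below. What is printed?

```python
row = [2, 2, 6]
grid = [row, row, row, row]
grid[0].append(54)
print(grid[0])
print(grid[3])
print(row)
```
[2, 2, 6, 54]
[2, 2, 6, 54]
[2, 2, 6, 54]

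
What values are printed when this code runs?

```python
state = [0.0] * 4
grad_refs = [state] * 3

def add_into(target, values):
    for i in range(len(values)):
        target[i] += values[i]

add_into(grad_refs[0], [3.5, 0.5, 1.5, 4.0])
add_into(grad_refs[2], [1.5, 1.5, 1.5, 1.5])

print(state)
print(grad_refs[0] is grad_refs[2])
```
[5.0, 2.0, 3.0, 5.5]
True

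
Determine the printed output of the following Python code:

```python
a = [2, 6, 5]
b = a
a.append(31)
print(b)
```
[2, 6, 5, 31]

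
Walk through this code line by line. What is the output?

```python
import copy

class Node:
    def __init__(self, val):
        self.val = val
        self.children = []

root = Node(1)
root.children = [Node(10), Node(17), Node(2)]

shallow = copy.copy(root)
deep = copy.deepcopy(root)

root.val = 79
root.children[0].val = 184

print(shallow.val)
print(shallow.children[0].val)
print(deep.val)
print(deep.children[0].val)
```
1
184
1
10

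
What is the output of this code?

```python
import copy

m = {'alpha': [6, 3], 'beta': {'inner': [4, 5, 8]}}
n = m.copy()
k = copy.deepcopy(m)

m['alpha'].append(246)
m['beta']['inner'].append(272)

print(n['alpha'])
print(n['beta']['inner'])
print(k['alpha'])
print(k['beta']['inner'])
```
[6, 3, 246]
[4, 5, 8, 272]
[6, 3]
[4, 5, 8]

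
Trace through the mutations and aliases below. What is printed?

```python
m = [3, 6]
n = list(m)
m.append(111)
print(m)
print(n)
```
[3, 6, 111]
[3, 6]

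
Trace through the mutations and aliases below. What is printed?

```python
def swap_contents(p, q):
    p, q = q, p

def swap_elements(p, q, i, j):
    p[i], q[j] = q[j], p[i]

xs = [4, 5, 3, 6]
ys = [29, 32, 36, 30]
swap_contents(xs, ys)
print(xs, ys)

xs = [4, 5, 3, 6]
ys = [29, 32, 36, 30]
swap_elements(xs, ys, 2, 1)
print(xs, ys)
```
[4, 5, 3, 6] [29, 32, 36, 30]
[4, 5, 32, 6] [29, 3, 36, 30]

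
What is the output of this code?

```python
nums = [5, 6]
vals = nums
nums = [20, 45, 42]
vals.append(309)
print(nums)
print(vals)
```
[20, 45, 42]
[5, 6, 309]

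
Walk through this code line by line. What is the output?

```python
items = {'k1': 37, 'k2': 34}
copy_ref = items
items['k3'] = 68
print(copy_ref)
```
{'k1': 37, 'k2': 34, 'k3': 68}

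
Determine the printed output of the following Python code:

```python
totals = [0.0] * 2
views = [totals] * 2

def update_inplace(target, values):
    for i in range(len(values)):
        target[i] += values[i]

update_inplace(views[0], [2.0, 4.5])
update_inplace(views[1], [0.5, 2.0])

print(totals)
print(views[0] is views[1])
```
[2.5, 6.5]
True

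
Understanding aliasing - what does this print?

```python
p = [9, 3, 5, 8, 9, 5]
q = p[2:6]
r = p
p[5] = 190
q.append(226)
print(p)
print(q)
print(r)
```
[9, 3, 5, 8, 9, 190]
[5, 8, 9, 5, 226]
[9, 3, 5, 8, 9, 190]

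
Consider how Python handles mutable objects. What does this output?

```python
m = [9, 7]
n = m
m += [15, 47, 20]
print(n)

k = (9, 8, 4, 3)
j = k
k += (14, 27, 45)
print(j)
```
[9, 7, 15, 47, 20]
(9, 8, 4, 3)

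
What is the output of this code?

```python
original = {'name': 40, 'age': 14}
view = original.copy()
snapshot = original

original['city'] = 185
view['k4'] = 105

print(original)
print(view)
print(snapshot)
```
{'name': 40, 'age': 14, 'city': 185}
{'name': 40, 'age': 14, 'k4': 105}
{'name': 40, 'age': 14, 'city': 185}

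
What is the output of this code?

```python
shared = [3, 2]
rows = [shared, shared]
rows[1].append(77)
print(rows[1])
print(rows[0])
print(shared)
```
[3, 2, 77]
[3, 2, 77]
[3, 2, 77]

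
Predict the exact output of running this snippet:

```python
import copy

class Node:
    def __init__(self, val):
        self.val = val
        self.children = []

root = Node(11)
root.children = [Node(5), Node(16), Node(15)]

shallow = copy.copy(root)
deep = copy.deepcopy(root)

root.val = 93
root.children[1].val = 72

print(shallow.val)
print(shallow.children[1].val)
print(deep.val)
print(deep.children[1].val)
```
11
72
11
16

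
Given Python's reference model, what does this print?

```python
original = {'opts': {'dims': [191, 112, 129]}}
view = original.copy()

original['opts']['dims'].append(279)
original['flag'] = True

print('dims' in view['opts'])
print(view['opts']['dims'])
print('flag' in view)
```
True
[191, 112, 129, 279]
False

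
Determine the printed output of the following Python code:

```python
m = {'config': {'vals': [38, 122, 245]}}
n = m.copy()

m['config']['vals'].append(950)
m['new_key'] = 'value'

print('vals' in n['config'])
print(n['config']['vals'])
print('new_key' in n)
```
True
[38, 122, 245, 950]
False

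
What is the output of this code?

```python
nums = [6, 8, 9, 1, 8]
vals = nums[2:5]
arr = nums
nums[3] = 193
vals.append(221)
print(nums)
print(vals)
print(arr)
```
[6, 8, 9, 193, 8]
[9, 1, 8, 221]
[6, 8, 9, 193, 8]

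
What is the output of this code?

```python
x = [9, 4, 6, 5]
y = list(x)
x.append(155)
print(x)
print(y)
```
[9, 4, 6, 5, 155]
[9, 4, 6, 5]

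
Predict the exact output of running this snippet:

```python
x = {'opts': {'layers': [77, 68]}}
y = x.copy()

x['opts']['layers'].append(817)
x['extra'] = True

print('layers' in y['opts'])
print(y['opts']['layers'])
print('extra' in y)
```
True
[77, 68, 817]
False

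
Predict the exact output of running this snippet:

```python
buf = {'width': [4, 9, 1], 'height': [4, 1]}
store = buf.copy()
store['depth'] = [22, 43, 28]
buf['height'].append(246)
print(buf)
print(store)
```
{'width': [4, 9, 1], 'height': [4, 1, 246]}
{'width': [4, 9, 1], 'height': [4, 1, 246], 'depth': [22, 43, 28]}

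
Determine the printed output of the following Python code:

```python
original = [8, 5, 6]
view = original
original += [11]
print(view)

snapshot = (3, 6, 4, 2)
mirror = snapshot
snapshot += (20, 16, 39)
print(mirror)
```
[8, 5, 6, 11]
(3, 6, 4, 2)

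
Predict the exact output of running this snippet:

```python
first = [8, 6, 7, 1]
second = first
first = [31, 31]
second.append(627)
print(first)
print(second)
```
[31, 31]
[8, 6, 7, 1, 627]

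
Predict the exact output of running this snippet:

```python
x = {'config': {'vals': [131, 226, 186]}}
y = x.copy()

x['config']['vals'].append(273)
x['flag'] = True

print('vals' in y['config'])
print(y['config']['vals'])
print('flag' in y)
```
True
[131, 226, 186, 273]
False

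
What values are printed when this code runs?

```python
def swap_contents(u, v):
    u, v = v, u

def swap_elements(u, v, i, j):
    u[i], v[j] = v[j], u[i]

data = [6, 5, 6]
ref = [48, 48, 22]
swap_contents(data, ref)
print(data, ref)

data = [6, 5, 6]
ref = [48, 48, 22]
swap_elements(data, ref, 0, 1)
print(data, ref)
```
[6, 5, 6] [48, 48, 22]
[48, 5, 6] [48, 6, 22]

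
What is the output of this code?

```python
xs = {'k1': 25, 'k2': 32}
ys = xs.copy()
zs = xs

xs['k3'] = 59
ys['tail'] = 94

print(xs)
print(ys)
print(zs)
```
{'k1': 25, 'k2': 32, 'k3': 59}
{'k1': 25, 'k2': 32, 'tail': 94}
{'k1': 25, 'k2': 32, 'k3': 59}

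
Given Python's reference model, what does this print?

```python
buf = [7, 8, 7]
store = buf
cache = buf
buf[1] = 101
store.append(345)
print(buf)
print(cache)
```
[7, 101, 7, 345]
[7, 101, 7, 345]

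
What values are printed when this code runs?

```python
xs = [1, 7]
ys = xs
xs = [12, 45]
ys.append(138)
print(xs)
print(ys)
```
[12, 45]
[1, 7, 138]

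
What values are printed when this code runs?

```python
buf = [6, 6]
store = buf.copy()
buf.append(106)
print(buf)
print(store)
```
[6, 6, 106]
[6, 6]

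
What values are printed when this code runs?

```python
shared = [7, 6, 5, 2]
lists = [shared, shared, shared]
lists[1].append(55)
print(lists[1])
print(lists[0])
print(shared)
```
[7, 6, 5, 2, 55]
[7, 6, 5, 2, 55]
[7, 6, 5, 2, 55]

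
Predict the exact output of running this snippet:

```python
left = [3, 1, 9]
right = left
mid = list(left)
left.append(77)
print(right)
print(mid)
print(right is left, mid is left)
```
[3, 1, 9, 77]
[3, 1, 9]
True False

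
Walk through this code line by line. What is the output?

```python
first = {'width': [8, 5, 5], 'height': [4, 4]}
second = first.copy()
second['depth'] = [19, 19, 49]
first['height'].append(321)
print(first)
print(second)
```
{'width': [8, 5, 5], 'height': [4, 4, 321]}
{'width': [8, 5, 5], 'height': [4, 4, 321], 'depth': [19, 19, 49]}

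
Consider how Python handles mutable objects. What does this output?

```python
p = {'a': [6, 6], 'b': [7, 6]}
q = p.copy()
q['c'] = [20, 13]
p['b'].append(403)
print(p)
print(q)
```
{'a': [6, 6], 'b': [7, 6, 403]}
{'a': [6, 6], 'b': [7, 6, 403], 'c': [20, 13]}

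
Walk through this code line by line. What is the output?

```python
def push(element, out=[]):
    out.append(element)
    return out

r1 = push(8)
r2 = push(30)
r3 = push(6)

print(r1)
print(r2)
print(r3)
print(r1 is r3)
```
[8, 30, 6]
[8, 30, 6]
[8, 30, 6]
True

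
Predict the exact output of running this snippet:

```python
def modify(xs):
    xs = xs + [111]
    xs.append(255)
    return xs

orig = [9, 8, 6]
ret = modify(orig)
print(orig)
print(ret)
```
[9, 8, 6]
[9, 8, 6, 111, 255]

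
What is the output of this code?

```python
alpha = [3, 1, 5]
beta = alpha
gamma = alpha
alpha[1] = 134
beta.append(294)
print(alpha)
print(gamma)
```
[3, 134, 5, 294]
[3, 134, 5, 294]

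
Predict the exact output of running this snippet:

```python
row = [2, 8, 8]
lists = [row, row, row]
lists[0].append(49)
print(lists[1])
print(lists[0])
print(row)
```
[2, 8, 8, 49]
[2, 8, 8, 49]
[2, 8, 8, 49]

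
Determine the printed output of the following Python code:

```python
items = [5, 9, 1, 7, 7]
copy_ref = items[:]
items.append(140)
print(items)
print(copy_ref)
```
[5, 9, 1, 7, 7, 140]
[5, 9, 1, 7, 7]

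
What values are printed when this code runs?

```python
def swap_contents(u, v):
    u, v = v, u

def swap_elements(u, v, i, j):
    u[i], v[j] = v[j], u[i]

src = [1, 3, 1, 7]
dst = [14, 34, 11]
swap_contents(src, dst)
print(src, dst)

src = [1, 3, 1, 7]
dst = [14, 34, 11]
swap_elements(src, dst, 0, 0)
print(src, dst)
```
[1, 3, 1, 7] [14, 34, 11]
[14, 3, 1, 7] [1, 34, 11]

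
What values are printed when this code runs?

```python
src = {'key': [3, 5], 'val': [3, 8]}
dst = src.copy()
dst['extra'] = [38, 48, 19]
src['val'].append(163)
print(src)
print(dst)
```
{'key': [3, 5], 'val': [3, 8, 163]}
{'key': [3, 5], 'val': [3, 8, 163], 'extra': [38, 48, 19]}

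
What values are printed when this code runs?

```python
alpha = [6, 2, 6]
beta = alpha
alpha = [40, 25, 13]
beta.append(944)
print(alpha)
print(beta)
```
[40, 25, 13]
[6, 2, 6, 944]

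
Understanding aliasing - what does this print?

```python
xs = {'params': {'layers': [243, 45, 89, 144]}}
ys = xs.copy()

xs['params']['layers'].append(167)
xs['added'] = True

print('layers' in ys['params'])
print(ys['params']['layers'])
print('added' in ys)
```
True
[243, 45, 89, 144, 167]
False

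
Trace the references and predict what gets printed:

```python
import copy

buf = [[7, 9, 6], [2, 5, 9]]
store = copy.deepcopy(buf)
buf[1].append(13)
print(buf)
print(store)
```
[[7, 9, 6], [2, 5, 9, 13]]
[[7, 9, 6], [2, 5, 9]]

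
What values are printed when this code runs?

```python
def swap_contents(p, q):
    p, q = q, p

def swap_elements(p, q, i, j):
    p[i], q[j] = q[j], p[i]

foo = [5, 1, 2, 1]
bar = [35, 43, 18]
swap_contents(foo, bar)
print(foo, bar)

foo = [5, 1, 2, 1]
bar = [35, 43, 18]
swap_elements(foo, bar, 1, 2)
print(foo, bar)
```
[5, 1, 2, 1] [35, 43, 18]
[5, 18, 2, 1] [35, 43, 1]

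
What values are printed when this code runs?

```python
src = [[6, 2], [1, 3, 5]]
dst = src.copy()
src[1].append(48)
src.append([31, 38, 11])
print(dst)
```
[[6, 2], [1, 3, 5, 48]]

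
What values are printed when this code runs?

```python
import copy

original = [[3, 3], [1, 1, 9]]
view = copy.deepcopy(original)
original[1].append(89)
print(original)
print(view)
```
[[3, 3], [1, 1, 9, 89]]
[[3, 3], [1, 1, 9]]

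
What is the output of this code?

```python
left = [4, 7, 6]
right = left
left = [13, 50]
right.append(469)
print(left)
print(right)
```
[13, 50]
[4, 7, 6, 469]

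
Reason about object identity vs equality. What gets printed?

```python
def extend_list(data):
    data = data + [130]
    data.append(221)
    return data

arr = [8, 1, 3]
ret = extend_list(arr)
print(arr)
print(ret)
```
[8, 1, 3]
[8, 1, 3, 130, 221]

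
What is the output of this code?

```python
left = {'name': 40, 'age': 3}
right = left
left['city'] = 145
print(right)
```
{'name': 40, 'age': 3, 'city': 145}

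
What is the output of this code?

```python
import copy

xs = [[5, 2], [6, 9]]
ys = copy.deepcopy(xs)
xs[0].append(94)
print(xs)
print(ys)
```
[[5, 2, 94], [6, 9]]
[[5, 2], [6, 9]]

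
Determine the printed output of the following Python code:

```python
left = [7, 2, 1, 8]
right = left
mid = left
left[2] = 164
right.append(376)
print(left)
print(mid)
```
[7, 2, 164, 8, 376]
[7, 2, 164, 8, 376]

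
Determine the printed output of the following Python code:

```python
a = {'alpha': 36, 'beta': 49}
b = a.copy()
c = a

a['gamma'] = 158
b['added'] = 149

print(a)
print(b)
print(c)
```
{'alpha': 36, 'beta': 49, 'gamma': 158}
{'alpha': 36, 'beta': 49, 'added': 149}
{'alpha': 36, 'beta': 49, 'gamma': 158}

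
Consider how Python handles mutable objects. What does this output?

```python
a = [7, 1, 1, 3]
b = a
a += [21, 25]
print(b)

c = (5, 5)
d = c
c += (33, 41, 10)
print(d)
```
[7, 1, 1, 3, 21, 25]
(5, 5)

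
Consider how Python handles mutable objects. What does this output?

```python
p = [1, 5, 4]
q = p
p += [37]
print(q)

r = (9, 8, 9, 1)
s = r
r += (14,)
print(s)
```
[1, 5, 4, 37]
(9, 8, 9, 1)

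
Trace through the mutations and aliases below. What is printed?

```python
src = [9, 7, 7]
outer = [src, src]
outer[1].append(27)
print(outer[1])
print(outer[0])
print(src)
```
[9, 7, 7, 27]
[9, 7, 7, 27]
[9, 7, 7, 27]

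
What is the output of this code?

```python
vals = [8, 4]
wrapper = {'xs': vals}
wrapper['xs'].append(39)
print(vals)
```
[8, 4, 39]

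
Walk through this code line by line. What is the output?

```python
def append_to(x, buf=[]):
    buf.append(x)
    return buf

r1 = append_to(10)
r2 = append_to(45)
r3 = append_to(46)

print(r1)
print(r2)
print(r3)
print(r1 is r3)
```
[10, 45, 46]
[10, 45, 46]
[10, 45, 46]
True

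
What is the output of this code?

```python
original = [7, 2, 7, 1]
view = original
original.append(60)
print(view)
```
[7, 2, 7, 1, 60]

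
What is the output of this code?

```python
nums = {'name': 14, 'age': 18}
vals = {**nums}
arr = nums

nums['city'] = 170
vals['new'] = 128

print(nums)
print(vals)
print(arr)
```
{'name': 14, 'age': 18, 'city': 170}
{'name': 14, 'age': 18, 'new': 128}
{'name': 14, 'age': 18, 'city': 170}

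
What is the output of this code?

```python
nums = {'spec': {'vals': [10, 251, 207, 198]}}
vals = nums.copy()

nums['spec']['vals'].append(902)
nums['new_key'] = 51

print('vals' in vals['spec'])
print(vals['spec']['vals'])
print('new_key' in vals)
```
True
[10, 251, 207, 198, 902]
False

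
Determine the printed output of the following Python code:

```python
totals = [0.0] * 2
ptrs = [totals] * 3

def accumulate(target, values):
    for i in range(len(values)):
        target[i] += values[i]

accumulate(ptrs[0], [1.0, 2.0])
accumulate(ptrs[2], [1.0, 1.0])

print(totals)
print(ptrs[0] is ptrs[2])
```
[2.0, 3.0]
True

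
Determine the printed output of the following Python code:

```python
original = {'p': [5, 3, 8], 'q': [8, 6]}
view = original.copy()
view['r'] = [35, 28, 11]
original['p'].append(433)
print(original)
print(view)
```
{'p': [5, 3, 8, 433], 'q': [8, 6]}
{'p': [5, 3, 8, 433], 'q': [8, 6], 'r': [35, 28, 11]}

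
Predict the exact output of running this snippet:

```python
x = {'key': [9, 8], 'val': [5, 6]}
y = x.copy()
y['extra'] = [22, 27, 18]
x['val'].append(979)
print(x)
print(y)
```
{'key': [9, 8], 'val': [5, 6, 979]}
{'key': [9, 8], 'val': [5, 6, 979], 'extra': [22, 27, 18]}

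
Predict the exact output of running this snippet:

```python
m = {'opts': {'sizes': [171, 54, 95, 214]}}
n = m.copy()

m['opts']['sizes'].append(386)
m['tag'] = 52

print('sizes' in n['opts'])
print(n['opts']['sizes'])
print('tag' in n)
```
True
[171, 54, 95, 214, 386]
False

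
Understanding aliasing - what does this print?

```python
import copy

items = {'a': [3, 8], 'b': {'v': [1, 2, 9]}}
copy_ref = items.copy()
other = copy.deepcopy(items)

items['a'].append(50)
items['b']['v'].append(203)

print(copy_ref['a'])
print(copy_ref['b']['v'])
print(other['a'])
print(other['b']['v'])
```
[3, 8, 50]
[1, 2, 9, 203]
[3, 8]
[1, 2, 9]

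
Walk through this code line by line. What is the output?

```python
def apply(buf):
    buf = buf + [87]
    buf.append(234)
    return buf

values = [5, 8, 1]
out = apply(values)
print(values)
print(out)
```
[5, 8, 1]
[5, 8, 1, 87, 234]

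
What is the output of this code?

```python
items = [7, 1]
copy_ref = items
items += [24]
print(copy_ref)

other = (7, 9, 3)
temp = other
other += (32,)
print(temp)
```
[7, 1, 24]
(7, 9, 3)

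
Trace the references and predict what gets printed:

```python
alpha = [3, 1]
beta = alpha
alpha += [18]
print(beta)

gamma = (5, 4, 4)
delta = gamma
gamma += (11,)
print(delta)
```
[3, 1, 18]
(5, 4, 4)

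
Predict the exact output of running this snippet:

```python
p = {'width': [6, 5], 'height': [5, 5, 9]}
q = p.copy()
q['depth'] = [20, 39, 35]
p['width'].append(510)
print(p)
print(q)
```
{'width': [6, 5, 510], 'height': [5, 5, 9]}
{'width': [6, 5, 510], 'height': [5, 5, 9], 'depth': [20, 39, 35]}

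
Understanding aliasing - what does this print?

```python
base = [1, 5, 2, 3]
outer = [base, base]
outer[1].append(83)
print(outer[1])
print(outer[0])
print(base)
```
[1, 5, 2, 3, 83]
[1, 5, 2, 3, 83]
[1, 5, 2, 3, 83]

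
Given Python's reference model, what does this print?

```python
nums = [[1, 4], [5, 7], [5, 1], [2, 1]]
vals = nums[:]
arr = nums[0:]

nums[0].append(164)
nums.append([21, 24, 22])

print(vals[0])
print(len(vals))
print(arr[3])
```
[1, 4, 164]
4
[2, 1]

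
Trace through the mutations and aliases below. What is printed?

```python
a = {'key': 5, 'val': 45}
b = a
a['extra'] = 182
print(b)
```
{'key': 5, 'val': 45, 'extra': 182}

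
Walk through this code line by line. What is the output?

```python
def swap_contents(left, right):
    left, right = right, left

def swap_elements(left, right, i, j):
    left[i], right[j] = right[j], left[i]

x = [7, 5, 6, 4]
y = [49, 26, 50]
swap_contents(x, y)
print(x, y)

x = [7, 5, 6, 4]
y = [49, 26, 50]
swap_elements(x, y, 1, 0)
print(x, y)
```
[7, 5, 6, 4] [49, 26, 50]
[7, 49, 6, 4] [5, 26, 50]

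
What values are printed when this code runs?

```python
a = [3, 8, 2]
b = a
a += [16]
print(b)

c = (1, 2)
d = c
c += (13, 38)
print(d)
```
[3, 8, 2, 16]
(1, 2)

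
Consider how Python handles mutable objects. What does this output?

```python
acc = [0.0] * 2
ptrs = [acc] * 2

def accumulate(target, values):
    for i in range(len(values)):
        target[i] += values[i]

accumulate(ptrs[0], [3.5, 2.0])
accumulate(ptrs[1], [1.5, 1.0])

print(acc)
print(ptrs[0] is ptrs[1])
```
[5.0, 3.0]
True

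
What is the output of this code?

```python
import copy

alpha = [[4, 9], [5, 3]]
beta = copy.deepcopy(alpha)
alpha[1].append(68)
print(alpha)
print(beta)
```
[[4, 9], [5, 3, 68]]
[[4, 9], [5, 3]]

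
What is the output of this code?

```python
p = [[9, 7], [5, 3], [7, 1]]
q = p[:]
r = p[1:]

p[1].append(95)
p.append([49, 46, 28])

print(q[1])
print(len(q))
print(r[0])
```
[5, 3, 95]
3
[5, 3, 95]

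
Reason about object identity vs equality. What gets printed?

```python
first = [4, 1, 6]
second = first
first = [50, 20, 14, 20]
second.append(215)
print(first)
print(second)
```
[50, 20, 14, 20]
[4, 1, 6, 215]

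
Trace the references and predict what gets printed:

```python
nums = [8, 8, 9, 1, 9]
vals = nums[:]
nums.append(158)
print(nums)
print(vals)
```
[8, 8, 9, 1, 9, 158]
[8, 8, 9, 1, 9]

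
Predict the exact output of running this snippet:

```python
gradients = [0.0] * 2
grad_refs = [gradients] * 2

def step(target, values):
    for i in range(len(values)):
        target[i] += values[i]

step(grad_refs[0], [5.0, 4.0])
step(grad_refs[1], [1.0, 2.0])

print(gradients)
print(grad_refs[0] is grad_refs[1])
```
[6.0, 6.0]
True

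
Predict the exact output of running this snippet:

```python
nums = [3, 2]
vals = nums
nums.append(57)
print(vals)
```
[3, 2, 57]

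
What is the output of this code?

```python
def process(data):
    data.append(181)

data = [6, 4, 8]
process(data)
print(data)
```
[6, 4, 8, 181]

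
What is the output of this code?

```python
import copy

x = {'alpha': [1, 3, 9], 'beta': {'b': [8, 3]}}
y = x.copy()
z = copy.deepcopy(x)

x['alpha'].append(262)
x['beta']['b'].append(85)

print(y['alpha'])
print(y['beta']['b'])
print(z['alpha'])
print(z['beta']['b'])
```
[1, 3, 9, 262]
[8, 3, 85]
[1, 3, 9]
[8, 3]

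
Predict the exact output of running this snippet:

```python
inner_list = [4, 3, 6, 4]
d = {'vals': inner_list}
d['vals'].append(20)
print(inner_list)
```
[4, 3, 6, 4, 20]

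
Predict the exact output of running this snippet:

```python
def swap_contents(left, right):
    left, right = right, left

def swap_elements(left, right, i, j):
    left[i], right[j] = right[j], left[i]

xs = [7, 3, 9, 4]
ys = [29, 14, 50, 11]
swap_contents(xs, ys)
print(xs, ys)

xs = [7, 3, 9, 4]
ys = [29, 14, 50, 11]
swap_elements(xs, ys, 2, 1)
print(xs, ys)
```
[7, 3, 9, 4] [29, 14, 50, 11]
[7, 3, 14, 4] [29, 9, 50, 11]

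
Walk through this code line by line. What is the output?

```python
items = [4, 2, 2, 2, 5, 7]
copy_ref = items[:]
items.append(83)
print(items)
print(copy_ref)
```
[4, 2, 2, 2, 5, 7, 83]
[4, 2, 2, 2, 5, 7]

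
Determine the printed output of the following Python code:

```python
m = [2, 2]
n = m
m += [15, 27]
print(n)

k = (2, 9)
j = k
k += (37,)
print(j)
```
[2, 2, 15, 27]
(2, 9)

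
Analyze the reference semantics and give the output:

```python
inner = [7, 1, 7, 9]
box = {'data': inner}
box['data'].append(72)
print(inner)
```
[7, 1, 7, 9, 72]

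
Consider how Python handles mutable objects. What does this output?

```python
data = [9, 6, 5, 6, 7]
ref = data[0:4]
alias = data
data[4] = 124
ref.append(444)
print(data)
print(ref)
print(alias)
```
[9, 6, 5, 6, 124]
[9, 6, 5, 6, 444]
[9, 6, 5, 6, 124]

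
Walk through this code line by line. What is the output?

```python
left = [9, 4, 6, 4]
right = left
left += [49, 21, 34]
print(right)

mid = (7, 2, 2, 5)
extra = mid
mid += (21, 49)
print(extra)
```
[9, 4, 6, 4, 49, 21, 34]
(7, 2, 2, 5)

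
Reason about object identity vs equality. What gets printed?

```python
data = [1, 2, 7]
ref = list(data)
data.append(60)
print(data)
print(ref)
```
[1, 2, 7, 60]
[1, 2, 7]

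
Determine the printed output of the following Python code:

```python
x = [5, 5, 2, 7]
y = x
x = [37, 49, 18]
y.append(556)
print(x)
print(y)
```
[37, 49, 18]
[5, 5, 2, 7, 556]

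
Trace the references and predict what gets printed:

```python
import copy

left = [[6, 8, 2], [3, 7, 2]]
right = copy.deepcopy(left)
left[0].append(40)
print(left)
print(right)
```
[[6, 8, 2, 40], [3, 7, 2]]
[[6, 8, 2], [3, 7, 2]]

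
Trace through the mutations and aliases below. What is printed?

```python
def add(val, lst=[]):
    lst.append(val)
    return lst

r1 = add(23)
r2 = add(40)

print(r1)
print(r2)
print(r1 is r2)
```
[23, 40]
[23, 40]
True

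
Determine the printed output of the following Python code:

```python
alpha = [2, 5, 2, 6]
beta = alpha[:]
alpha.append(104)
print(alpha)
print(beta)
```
[2, 5, 2, 6, 104]
[2, 5, 2, 6]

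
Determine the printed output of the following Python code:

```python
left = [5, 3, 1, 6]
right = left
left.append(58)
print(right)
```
[5, 3, 1, 6, 58]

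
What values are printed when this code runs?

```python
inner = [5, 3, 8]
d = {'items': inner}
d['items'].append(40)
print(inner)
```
[5, 3, 8, 40]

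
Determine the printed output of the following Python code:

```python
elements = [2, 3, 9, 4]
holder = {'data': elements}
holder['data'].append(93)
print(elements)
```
[2, 3, 9, 4, 93]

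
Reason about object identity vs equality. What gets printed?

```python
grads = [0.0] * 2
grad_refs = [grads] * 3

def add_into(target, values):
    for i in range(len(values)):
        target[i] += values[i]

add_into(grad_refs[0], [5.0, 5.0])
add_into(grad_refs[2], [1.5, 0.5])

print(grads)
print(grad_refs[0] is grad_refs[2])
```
[6.5, 5.5]
True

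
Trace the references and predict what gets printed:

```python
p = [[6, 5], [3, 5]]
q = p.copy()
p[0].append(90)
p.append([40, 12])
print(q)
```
[[6, 5, 90], [3, 5]]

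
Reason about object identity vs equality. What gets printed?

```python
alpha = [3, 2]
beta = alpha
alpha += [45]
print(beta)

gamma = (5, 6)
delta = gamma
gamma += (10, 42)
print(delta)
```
[3, 2, 45]
(5, 6)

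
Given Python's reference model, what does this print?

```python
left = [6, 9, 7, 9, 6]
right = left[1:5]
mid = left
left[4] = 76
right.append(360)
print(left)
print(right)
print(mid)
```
[6, 9, 7, 9, 76]
[9, 7, 9, 6, 360]
[6, 9, 7, 9, 76]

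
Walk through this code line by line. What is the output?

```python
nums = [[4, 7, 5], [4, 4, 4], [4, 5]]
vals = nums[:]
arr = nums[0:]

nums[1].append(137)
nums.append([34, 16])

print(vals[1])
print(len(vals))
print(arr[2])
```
[4, 4, 4, 137]
3
[4, 5]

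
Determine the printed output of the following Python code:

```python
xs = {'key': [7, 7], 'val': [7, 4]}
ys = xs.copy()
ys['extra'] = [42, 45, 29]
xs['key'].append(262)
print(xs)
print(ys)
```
{'key': [7, 7, 262], 'val': [7, 4]}
{'key': [7, 7, 262], 'val': [7, 4], 'extra': [42, 45, 29]}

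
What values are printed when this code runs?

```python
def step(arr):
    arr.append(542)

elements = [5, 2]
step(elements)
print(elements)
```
[5, 2, 542]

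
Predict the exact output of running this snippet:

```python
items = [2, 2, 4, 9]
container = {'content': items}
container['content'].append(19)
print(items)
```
[2, 2, 4, 9, 19]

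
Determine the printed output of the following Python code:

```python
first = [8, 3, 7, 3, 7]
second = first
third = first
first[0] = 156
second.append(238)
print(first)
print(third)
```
[156, 3, 7, 3, 7, 238]
[156, 3, 7, 3, 7, 238]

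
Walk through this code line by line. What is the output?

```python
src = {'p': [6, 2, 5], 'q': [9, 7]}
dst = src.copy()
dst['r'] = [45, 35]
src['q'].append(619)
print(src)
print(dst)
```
{'p': [6, 2, 5], 'q': [9, 7, 619]}
{'p': [6, 2, 5], 'q': [9, 7, 619], 'r': [45, 35]}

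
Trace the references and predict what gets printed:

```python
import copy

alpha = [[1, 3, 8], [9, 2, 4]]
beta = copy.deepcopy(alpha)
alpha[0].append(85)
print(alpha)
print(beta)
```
[[1, 3, 8, 85], [9, 2, 4]]
[[1, 3, 8], [9, 2, 4]]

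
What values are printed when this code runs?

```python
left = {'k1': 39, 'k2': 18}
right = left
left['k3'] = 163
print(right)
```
{'k1': 39, 'k2': 18, 'k3': 163}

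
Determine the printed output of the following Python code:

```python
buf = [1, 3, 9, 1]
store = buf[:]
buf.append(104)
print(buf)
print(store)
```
[1, 3, 9, 1, 104]
[1, 3, 9, 1]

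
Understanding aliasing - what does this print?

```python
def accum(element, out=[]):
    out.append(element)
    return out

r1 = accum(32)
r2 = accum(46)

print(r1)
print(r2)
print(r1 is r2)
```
[32, 46]
[32, 46]
True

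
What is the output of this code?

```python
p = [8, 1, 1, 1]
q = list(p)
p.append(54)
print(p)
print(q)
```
[8, 1, 1, 1, 54]
[8, 1, 1, 1]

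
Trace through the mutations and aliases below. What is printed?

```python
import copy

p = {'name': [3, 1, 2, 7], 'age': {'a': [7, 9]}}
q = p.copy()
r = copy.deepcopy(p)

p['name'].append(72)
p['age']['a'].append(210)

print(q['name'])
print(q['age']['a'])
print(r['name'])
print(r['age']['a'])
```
[3, 1, 2, 7, 72]
[7, 9, 210]
[3, 1, 2, 7]
[7, 9]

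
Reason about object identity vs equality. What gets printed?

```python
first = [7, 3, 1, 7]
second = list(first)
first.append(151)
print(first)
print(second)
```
[7, 3, 1, 7, 151]
[7, 3, 1, 7]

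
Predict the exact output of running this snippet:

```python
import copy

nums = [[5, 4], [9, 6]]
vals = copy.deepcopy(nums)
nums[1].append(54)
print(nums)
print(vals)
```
[[5, 4], [9, 6, 54]]
[[5, 4], [9, 6]]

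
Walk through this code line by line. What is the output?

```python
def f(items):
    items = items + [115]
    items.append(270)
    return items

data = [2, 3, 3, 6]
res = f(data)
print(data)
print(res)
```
[2, 3, 3, 6]
[2, 3, 3, 6, 115, 270]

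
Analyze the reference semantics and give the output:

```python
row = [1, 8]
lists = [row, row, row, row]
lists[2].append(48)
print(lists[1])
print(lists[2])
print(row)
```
[1, 8, 48]
[1, 8, 48]
[1, 8, 48]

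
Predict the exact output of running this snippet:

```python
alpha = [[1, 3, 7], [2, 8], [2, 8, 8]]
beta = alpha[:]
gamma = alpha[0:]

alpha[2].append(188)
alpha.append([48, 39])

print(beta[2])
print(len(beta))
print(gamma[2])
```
[2, 8, 8, 188]
3
[2, 8, 8, 188]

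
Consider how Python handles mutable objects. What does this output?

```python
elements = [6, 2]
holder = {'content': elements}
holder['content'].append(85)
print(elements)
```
[6, 2, 85]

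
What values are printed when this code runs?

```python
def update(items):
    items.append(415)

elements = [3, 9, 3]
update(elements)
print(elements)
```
[3, 9, 3, 415]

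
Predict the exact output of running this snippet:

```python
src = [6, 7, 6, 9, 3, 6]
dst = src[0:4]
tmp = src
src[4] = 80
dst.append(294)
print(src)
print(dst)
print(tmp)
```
[6, 7, 6, 9, 80, 6]
[6, 7, 6, 9, 294]
[6, 7, 6, 9, 80, 6]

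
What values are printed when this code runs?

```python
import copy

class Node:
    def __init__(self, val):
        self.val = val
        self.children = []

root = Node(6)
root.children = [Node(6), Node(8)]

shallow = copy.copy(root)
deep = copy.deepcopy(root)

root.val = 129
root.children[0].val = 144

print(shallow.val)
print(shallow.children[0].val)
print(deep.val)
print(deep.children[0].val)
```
6
144
6
6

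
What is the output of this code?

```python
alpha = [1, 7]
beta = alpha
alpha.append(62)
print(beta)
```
[1, 7, 62]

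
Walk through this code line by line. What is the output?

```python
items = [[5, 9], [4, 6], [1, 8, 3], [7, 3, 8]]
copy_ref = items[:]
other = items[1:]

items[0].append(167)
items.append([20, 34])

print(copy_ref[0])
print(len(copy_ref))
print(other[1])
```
[5, 9, 167]
4
[1, 8, 3]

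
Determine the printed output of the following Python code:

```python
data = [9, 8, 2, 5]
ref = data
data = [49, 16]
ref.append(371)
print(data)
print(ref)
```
[49, 16]
[9, 8, 2, 5, 371]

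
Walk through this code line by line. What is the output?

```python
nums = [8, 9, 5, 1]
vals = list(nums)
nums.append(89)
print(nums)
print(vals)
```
[8, 9, 5, 1, 89]
[8, 9, 5, 1]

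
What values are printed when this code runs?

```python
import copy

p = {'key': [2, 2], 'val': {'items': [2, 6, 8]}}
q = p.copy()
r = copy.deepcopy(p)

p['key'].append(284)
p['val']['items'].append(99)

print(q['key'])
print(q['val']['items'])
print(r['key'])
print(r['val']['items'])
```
[2, 2, 284]
[2, 6, 8, 99]
[2, 2]
[2, 6, 8]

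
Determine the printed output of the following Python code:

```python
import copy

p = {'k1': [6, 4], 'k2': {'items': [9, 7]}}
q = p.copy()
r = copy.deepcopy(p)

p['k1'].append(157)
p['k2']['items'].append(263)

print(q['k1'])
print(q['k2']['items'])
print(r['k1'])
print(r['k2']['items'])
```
[6, 4, 157]
[9, 7, 263]
[6, 4]
[9, 7]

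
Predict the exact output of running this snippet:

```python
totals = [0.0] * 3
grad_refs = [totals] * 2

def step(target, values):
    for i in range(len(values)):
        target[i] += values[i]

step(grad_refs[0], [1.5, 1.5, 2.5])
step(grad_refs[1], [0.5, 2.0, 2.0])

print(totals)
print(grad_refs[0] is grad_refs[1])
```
[2.0, 3.5, 4.5]
True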